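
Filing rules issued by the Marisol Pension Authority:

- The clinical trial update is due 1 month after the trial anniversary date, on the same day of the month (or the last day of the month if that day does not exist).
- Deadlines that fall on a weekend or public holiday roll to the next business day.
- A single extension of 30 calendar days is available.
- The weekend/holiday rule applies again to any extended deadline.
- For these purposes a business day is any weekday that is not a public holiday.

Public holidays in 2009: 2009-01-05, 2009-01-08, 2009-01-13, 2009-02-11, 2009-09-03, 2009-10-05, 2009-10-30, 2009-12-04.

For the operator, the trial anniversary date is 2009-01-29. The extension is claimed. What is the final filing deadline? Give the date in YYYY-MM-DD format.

2009-04-01

Moving 1 month forward from 2009-01-29 on the corresponding day gives 2009-02-28 (day 29 does not exist in February, so the month's last day is used).
2009-02-28 falls on a Saturday. Rolling to the next business day gives 2009-03-02, a Monday.
Applying the 30-calendar-day extension: 2009-03-02 + 30 days = 2009-04-01.
2009-04-01 is a Wednesday and not a listed holiday, so it stands.
Final deadline: 2009-04-01.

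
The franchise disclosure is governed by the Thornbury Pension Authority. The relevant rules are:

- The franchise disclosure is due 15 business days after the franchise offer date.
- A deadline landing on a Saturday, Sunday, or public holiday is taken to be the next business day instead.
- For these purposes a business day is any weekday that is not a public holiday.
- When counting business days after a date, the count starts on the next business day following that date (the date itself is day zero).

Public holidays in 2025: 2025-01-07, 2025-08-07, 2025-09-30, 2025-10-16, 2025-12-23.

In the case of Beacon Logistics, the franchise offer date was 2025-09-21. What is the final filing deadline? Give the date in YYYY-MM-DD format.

Starting the day after 2025-09-21 and counting 15 business days lands on 2025-10-13.
2025-10-13 falls on a Monday, which is a business day, so no adjustment is needed.
So the filing is due 2025-10-13.

2025-10-13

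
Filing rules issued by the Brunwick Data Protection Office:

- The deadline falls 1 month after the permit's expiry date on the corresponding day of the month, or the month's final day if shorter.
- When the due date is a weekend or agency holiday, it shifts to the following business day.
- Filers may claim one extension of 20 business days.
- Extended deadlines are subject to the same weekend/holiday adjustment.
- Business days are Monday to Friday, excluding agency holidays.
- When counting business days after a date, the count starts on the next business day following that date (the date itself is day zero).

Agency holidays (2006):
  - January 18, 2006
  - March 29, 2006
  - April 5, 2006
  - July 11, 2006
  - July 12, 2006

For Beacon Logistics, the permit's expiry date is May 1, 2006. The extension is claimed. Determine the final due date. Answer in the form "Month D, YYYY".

June 29, 2006

Moving 1 month forward from May 1, 2006 on the corresponding day gives June 1, 2006.
June 1, 2006 falls on a Thursday, which is a business day, so no adjustment is needed.
The 20-business-day extension runs from June 1, 2006 to June 29, 2006.
June 29, 2006 is a Thursday and not a listed holiday, so it stands.
So the filing is due June 29, 2006.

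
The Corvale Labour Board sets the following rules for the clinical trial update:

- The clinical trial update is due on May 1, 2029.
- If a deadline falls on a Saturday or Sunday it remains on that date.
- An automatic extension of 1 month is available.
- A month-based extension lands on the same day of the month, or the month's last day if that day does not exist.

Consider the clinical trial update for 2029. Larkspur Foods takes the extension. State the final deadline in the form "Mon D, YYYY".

Start from the fixed due date, May 1, 2029.
May 1, 2029 falls on a Tuesday. The rules make no weekend/holiday allowance, so it remains May 1, 2029.
Add 1 month to May 1, 2029: Jun 1, 2029.
Jun 1, 2029 is a Friday; no weekend or holiday adjustment applies.
So the filing is due Jun 1, 2029.

Jun 1, 2029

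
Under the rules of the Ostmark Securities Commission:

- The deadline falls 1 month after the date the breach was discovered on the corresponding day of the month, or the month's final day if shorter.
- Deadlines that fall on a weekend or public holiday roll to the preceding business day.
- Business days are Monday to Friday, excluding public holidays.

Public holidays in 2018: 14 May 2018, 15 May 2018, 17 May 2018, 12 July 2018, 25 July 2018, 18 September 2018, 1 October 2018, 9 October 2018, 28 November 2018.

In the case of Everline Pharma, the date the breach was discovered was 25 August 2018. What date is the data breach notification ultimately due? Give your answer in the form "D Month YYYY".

1 month from 25 August 2018 is 25 September 2018.
25 September 2018 falls on a Tuesday, which is a business day, so no adjustment is needed.
The final due date is 25 September 2018.

25 September 2018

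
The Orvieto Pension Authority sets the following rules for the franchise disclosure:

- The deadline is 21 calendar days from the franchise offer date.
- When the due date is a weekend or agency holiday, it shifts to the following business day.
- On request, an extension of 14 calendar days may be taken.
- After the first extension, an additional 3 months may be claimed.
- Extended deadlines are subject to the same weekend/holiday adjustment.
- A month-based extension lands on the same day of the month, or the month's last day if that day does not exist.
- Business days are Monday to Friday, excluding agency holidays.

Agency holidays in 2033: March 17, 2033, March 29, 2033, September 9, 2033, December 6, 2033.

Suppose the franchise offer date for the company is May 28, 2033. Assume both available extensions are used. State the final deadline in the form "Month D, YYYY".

October 4, 2033

21 calendar days after May 28, 2033 is June 18, 2033.
June 18, 2033 is a Saturday; the next business day is June 20, 2033 (Monday).
The 14-calendar-day extension moves the deadline from June 20, 2033 to July 4, 2033.
Since July 4, 2033 is a Monday and not a holiday, the date is unchanged.
Add 3 months to July 4, 2033: October 4, 2033.
October 4, 2033 falls on a Tuesday, which is a business day, so no adjustment is needed.
Final deadline: October 4, 2033.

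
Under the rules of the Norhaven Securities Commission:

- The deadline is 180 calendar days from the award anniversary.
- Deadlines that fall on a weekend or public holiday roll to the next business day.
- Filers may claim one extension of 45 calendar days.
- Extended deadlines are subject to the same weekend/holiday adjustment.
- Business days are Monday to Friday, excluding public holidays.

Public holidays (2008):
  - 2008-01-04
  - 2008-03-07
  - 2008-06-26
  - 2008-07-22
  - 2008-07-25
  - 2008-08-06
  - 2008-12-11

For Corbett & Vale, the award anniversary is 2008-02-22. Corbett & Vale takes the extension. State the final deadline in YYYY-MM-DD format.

180 calendar days after 2008-02-22 is 2008-08-20.
2008-08-20 is a Wednesday and not a listed holiday, so it stands.
Applying the 45-calendar-day extension: 2008-08-20 + 45 days = 2008-10-04.
2008-10-04 is a Saturday; the next business day is 2008-10-06 (Monday).
The final due date is 2008-10-06.

2008-10-06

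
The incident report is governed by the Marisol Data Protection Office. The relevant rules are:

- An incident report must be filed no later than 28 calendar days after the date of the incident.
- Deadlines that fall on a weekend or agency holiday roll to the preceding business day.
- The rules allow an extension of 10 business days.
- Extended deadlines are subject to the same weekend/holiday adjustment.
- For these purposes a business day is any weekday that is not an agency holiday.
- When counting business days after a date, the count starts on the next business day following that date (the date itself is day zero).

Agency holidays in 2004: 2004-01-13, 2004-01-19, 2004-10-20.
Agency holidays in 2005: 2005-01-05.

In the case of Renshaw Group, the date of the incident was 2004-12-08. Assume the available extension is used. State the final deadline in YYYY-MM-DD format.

28 calendar days after 2004-12-08 is 2005-01-05.
2005-01-05 is a listed holiday, so it moves to the preceding business day, 2005-01-04 (Tuesday).
Counting 10 further business days from 2005-01-04 reaches 2005-01-19.
Since 2005-01-19 is a Wednesday and not a holiday, the date is unchanged.
The final due date is 2005-01-19.

2005-01-19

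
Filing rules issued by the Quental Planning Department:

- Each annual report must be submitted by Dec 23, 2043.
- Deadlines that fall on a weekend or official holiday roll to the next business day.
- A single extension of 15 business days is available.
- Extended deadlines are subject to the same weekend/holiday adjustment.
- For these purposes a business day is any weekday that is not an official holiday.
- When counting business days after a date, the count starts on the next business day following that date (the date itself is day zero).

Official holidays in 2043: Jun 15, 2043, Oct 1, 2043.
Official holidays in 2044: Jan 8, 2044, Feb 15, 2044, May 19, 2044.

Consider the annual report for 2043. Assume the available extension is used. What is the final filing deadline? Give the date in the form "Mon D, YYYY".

Jan 14, 2044

Start from the fixed due date, Dec 23, 2043.
Dec 23, 2043 is a Wednesday and not a listed holiday, so it stands.
The 15-business-day extension runs from Dec 23, 2043 to Jan 14, 2044.
Since Jan 14, 2044 is a Thursday and not a holiday, the date is unchanged.
Deadline: Jan 14, 2044.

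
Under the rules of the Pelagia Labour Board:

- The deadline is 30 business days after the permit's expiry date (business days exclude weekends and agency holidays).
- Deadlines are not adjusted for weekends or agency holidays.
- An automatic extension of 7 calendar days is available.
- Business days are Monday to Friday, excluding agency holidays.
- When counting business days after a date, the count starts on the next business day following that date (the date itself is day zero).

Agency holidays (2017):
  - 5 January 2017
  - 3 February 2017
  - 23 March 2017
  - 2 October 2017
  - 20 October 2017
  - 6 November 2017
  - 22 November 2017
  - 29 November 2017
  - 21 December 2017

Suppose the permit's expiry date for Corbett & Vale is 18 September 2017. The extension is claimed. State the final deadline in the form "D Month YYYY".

Starting the day after 18 September 2017 and counting 30 business days lands on 1 November 2017.
No adjustment is made for weekends or holidays, so 1 November 2017 stands.
Add the 7 calendar-day extension to 1 November 2017: 8 November 2017.
8 November 2017 is a Wednesday; no weekend or holiday adjustment applies.
Final deadline: 8 November 2017.

8 November 2017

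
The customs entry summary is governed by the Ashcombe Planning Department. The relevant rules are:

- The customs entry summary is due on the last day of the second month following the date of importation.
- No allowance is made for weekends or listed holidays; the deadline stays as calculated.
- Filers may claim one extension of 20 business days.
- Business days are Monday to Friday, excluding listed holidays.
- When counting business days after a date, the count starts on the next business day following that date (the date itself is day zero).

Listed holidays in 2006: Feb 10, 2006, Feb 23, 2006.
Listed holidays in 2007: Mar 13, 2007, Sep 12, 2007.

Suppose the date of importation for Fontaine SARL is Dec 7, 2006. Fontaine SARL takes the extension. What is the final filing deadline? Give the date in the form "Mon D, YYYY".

Mar 29, 2007

The second month after Dec 7, 2006 is February 2007, whose last day is Feb 28, 2007.
Feb 28, 2007 falls on a Wednesday. The rules make no weekend/holiday allowance, so it remains Feb 28, 2007.
Counting 20 further business days from Feb 28, 2007 reaches Mar 29, 2007.
Mar 29, 2007 is a Thursday; no weekend or holiday adjustment applies.
The final due date is Mar 29, 2007.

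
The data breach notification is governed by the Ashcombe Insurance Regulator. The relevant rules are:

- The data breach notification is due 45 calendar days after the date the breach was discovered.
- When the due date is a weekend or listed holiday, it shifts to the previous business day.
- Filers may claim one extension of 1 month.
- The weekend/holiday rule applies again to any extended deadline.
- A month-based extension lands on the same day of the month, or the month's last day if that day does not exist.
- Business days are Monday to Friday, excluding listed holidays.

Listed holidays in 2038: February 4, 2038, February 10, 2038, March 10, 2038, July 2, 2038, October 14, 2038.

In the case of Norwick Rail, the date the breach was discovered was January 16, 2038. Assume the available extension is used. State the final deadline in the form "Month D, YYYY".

Adding 45 calendar days to January 16, 2038 gives March 2, 2038.
March 2, 2038 (Tuesday) is already a business day.
Applying the 1 month extension: 1 month after March 2, 2038 is April 2, 2038.
April 2, 2038 falls on a Friday, which is a business day, so no adjustment is needed.
The final due date is April 2, 2038.

April 2, 2038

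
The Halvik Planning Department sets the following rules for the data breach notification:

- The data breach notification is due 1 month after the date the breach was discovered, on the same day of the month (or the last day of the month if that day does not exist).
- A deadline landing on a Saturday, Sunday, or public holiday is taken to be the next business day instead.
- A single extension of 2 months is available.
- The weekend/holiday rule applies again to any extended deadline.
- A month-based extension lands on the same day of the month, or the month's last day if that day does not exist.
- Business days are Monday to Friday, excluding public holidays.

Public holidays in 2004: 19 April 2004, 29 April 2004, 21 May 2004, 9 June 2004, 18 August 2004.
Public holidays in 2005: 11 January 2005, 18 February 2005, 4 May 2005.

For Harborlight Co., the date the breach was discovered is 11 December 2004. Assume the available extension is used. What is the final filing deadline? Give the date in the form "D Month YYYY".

14 March 2005

Moving 1 month forward from 11 December 2004 on the corresponding day gives 11 January 2005.
11 January 2005 is a listed holiday, so it moves to the next business day, 12 January 2005 (Wednesday).
Add 2 months to 12 January 2005: 12 March 2005.
12 March 2005 is a Saturday; the next business day is 14 March 2005 (Monday).
Deadline: 14 March 2005.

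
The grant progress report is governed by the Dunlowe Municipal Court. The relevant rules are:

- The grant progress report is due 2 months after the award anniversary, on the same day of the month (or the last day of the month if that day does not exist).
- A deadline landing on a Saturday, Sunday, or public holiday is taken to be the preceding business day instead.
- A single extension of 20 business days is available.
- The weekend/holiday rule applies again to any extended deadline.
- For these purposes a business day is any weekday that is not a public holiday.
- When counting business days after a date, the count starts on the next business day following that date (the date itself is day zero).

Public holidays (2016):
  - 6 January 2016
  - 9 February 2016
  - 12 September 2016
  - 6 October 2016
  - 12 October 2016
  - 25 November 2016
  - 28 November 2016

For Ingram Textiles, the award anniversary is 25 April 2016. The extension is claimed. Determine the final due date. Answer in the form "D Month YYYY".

22 July 2016

2 months from 25 April 2016 is 25 June 2016.
Because 25 June 2016 is a Saturday, the deadline becomes 24 June 2016 (Friday).
The 20-business-day extension runs from 24 June 2016 to 22 July 2016.
Since 22 July 2016 is a Friday and not a holiday, the date is unchanged.
Final deadline: 22 July 2016.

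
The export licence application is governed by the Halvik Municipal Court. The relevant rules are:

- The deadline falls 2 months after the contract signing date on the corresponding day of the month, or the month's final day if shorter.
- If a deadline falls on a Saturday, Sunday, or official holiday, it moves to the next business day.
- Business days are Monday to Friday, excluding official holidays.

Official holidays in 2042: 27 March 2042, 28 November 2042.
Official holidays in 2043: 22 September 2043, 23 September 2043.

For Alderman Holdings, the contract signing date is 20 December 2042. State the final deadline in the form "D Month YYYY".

20 February 2043

Moving 2 months forward from 20 December 2042 on the corresponding day gives 20 February 2043.
20 February 2043 is a Friday and not a listed holiday, so it stands.
Final deadline: 20 February 2043.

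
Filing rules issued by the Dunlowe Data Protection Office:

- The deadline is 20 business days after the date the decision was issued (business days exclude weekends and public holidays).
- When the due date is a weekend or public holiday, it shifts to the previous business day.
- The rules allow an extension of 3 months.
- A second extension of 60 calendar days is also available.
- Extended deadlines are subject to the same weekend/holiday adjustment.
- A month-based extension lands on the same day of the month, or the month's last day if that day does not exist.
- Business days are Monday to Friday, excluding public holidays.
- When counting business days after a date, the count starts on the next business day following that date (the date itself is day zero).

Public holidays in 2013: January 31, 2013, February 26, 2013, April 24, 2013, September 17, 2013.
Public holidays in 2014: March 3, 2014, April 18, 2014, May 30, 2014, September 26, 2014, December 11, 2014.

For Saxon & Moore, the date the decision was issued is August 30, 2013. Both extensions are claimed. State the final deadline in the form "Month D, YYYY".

Starting the day after August 30, 2013 and counting 20 business days lands on September 30, 2013.
Since September 30, 2013 is a Monday and not a holiday, the date is unchanged.
Applying the 3 months extension: 3 months after September 30, 2013 is December 30, 2013.
December 30, 2013 (Monday) is already a business day.
Add the 60 calendar-day extension to December 30, 2013: February 28, 2014.
February 28, 2014 is a Friday and not a listed holiday, so it stands.
Deadline: February 28, 2014.

February 28, 2014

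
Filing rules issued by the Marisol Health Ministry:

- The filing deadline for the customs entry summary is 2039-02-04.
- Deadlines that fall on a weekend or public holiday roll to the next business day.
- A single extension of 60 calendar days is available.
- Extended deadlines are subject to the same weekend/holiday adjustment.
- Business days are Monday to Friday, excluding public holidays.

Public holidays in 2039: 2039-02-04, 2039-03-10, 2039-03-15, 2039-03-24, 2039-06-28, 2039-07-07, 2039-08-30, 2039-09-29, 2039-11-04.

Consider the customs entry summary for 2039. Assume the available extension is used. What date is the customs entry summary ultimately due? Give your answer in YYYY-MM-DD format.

2039-04-08

The stated deadline is 2039-02-04.
2039-02-04 is a listed holiday, so it moves to the next business day, 2039-02-07 (Monday).
Add the 60 calendar-day extension to 2039-02-07: 2039-04-08.
2039-04-08 falls on a Friday, which is a business day, so no adjustment is needed.
The final due date is 2039-04-08.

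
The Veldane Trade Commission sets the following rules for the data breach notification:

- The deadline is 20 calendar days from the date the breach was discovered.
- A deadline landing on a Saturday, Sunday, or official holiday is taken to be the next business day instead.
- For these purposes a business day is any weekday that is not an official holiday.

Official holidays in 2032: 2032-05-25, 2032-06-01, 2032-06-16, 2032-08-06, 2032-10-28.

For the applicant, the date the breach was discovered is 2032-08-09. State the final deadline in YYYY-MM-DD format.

Adding 20 calendar days to 2032-08-09 gives 2032-08-29.
2032-08-29 is a Sunday; the next business day is 2032-08-30 (Monday).
So the filing is due 2032-08-30.

2032-08-30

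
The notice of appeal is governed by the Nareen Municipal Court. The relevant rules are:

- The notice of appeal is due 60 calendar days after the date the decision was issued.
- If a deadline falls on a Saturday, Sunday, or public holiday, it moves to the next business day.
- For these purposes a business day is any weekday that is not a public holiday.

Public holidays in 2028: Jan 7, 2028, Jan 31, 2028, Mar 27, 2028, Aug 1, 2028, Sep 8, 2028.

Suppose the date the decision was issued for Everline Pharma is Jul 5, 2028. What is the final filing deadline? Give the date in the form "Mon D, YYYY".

Sep 4, 2028

Adding 60 calendar days to Jul 5, 2028 gives Sep 3, 2028.
Sep 3, 2028 is a Sunday; the next business day is Sep 4, 2028 (Monday).
The final due date is Sep 4, 2028.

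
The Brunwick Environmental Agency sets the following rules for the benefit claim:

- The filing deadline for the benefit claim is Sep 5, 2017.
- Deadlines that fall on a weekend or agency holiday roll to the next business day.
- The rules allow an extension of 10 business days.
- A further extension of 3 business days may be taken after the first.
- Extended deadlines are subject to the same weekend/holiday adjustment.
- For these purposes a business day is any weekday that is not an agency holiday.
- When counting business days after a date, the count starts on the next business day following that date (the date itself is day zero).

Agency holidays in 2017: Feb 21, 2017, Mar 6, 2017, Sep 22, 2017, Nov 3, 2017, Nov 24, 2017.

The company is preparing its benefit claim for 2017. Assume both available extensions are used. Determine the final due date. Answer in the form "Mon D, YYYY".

The stated deadline is Sep 5, 2017.
Sep 5, 2017 falls on a Tuesday, which is a business day, so no adjustment is needed.
The 10-business-day extension runs from Sep 5, 2017 to Sep 19, 2017.
Sep 19, 2017 (Tuesday) is already a business day.
The 3-business-day extension runs from Sep 19, 2017 to Sep 25, 2017.
Sep 25, 2017 is a Monday and not a listed holiday, so it stands.
The final due date is Sep 25, 2017.

Sep 25, 2017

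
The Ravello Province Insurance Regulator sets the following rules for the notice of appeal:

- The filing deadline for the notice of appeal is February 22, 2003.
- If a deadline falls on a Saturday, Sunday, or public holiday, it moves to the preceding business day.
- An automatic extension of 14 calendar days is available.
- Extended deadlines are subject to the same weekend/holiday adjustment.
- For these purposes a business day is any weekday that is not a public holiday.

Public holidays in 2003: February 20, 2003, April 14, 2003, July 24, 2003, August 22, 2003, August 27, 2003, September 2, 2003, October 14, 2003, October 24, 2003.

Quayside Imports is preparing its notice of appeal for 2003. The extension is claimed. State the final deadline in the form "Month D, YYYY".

The statutory due date is February 22, 2003.
Because February 22, 2003 is a Saturday, the deadline becomes February 21, 2003 (Friday).
With the 14-day extension, February 21, 2003 becomes March 7, 2003.
March 7, 2003 is a Friday and not a listed holiday, so it stands.
So the filing is due March 7, 2003.

March 7, 2003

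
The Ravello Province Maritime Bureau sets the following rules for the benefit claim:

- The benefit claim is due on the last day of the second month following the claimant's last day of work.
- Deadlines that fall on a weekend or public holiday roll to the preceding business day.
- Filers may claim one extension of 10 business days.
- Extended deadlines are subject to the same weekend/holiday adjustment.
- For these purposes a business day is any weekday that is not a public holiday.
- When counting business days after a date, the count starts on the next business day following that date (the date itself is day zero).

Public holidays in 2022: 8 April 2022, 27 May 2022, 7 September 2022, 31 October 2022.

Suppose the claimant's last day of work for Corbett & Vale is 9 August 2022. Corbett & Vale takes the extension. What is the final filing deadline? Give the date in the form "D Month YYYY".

14 November 2022

2 months after 9 August 2022 is October 2022; that month ends on 31 October 2022.
31 October 2022 falls on a listed holiday. Rolling to the preceding business day gives 28 October 2022, a Friday.
Applying the 10-business-day extension: 10 business days after 28 October 2022 is 14 November 2022.
14 November 2022 falls on a Monday, which is a business day, so no adjustment is needed.
So the filing is due 14 November 2022.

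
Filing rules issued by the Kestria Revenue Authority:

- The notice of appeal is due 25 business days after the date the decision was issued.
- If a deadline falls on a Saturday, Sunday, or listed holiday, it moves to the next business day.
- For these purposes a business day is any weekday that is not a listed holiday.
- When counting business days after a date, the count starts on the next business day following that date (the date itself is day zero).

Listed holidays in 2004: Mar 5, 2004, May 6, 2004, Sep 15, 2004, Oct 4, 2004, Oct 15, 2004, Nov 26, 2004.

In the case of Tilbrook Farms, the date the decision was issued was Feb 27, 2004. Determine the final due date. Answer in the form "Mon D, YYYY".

Apr 5, 2004

Starting the day after Feb 27, 2004 and counting 25 business days lands on Apr 5, 2004.
Since Apr 5, 2004 is a Monday and not a holiday, the date is unchanged.
The final due date is Apr 5, 2004.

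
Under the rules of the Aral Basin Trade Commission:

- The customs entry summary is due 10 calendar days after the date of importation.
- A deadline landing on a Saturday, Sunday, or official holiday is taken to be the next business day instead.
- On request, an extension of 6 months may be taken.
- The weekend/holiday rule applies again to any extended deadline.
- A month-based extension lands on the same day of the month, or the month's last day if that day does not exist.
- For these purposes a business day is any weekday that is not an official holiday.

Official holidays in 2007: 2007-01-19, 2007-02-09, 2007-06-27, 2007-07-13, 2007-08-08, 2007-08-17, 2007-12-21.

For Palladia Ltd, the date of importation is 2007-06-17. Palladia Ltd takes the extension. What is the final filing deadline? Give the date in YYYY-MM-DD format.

2007-12-28

Adding 10 calendar days to 2007-06-17 gives 2007-06-27.
2007-06-27 is a listed holiday; the next business day is 2007-06-28 (Thursday).
The 6 months extension carries 2007-06-28 to 2007-12-28.
Since 2007-12-28 is a Friday and not a holiday, the date is unchanged.
The final due date is 2007-12-28.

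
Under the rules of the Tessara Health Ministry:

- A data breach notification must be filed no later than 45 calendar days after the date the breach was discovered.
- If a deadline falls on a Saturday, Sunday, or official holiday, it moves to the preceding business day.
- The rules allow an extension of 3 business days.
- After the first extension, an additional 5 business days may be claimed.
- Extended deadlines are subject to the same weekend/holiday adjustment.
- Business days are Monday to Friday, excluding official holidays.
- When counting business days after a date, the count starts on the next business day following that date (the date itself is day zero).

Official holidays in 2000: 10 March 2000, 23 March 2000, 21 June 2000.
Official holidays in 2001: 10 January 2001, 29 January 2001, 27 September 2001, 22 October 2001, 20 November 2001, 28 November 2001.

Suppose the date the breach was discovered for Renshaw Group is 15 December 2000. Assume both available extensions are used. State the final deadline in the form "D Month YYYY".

8 February 2001

From 15 December 2000, 45 calendar days later is 29 January 2001.
29 January 2001 is a listed holiday; the preceding business day is 26 January 2001 (Friday).
Applying the 3-business-day extension: 3 business days after 26 January 2001 is 1 February 2001.
Since 1 February 2001 is a Thursday and not a holiday, the date is unchanged.
Applying the 5-business-day extension: 5 business days after 1 February 2001 is 8 February 2001.
8 February 2001 falls on a Thursday, which is a business day, so no adjustment is needed.
So the filing is due 8 February 2001.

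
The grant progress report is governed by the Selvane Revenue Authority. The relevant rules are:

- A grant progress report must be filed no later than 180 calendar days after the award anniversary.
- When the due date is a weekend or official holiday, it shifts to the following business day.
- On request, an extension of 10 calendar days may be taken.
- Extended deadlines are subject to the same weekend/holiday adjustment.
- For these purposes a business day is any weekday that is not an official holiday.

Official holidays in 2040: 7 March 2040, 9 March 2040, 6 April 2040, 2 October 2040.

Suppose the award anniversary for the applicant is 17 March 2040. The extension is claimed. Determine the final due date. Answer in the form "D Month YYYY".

Adding 180 calendar days to 17 March 2040 gives 13 September 2040.
13 September 2040 falls on a Thursday, which is a business day, so no adjustment is needed.
Applying the 10-calendar-day extension: 13 September 2040 + 10 days = 23 September 2040.
23 September 2040 is a Sunday, so it moves to the next business day, 24 September 2040 (Monday).
Deadline: 24 September 2040.

24 September 2040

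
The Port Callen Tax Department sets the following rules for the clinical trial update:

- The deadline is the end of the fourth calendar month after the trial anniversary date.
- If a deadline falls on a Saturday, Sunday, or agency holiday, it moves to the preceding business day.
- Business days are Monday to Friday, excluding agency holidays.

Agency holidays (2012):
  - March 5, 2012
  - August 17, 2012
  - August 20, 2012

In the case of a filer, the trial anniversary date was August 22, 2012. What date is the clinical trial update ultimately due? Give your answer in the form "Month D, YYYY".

4 months after August 22, 2012 is December 2012; that month ends on December 31, 2012.
December 31, 2012 (Monday) is already a business day.
The final due date is December 31, 2012.

December 31, 2012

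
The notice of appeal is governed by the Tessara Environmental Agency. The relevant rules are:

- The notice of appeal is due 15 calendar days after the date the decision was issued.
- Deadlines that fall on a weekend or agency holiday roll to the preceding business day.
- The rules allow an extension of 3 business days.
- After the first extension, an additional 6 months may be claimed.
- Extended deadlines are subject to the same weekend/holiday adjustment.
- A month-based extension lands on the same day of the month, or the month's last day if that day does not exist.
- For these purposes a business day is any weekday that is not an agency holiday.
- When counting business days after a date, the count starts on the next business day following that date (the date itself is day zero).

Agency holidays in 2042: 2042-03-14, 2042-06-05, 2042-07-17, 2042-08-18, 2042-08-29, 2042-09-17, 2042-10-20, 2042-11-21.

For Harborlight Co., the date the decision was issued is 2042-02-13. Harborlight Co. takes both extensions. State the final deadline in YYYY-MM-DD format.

15 calendar days after 2042-02-13 is 2042-02-28.
Since 2042-02-28 is a Friday and not a holiday, the date is unchanged.
The 3-business-day extension runs from 2042-02-28 to 2042-03-05.
Since 2042-03-05 is a Wednesday and not a holiday, the date is unchanged.
Add 6 months to 2042-03-05: 2042-09-05.
2042-09-05 is a Friday and not a listed holiday, so it stands.
The final due date is 2042-09-05.

2042-09-05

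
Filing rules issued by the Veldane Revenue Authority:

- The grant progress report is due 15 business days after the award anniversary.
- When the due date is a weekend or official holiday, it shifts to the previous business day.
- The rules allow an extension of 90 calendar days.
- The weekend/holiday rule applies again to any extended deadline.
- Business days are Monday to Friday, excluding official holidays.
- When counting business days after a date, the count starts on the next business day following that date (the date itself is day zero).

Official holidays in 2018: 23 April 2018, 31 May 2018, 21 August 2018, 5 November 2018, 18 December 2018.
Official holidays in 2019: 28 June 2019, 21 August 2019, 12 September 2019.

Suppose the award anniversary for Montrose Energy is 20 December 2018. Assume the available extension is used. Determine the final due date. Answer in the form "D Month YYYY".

10 April 2019

15 business days after 20 December 2018, excluding weekends and holidays, is 10 January 2019.
10 January 2019 falls on a Thursday, which is a business day, so no adjustment is needed.
The 90-calendar-day extension moves the deadline from 10 January 2019 to 10 April 2019.
10 April 2019 falls on a Wednesday, which is a business day, so no adjustment is needed.
Deadline: 10 April 2019.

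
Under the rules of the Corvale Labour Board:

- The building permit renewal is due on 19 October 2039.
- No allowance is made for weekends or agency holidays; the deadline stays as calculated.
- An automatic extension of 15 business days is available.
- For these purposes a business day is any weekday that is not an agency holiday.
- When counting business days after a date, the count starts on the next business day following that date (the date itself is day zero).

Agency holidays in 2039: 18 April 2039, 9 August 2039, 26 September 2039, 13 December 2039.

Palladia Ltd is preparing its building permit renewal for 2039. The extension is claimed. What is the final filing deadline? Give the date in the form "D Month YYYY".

The statutory due date is 19 October 2039.
19 October 2039 falls on a Wednesday. The rules make no weekend/holiday allowance, so it remains 19 October 2039.
Counting 15 further business days from 19 October 2039 reaches 9 November 2039.
9 November 2039 falls on a Wednesday. The rules make no weekend/holiday allowance, so it remains 9 November 2039.
So the filing is due 9 November 2039.

9 November 2039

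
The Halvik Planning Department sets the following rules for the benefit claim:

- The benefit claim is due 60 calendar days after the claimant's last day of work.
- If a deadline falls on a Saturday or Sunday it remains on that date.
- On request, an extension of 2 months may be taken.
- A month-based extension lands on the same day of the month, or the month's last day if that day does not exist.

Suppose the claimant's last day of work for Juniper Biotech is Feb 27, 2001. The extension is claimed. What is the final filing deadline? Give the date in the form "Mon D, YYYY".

Jun 28, 2001

Adding 60 calendar days to Feb 27, 2001 gives Apr 28, 2001.
No adjustment is made for weekends or holidays, so Apr 28, 2001 stands.
The 2 months extension carries Apr 28, 2001 to Jun 28, 2001.
Jun 28, 2001 falls on a Thursday. The rules make no weekend/holiday allowance, so it remains Jun 28, 2001.
Final deadline: Jun 28, 2001.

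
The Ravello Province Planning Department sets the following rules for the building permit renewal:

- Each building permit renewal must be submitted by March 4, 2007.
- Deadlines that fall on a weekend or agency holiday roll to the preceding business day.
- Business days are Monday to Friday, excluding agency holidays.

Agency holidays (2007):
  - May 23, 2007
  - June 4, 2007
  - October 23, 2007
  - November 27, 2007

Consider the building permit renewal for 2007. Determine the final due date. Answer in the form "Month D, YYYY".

The stated deadline is March 4, 2007.
Because March 4, 2007 is a Sunday, the deadline becomes March 2, 2007 (Friday).
Final deadline: March 2, 2007.

March 2, 2007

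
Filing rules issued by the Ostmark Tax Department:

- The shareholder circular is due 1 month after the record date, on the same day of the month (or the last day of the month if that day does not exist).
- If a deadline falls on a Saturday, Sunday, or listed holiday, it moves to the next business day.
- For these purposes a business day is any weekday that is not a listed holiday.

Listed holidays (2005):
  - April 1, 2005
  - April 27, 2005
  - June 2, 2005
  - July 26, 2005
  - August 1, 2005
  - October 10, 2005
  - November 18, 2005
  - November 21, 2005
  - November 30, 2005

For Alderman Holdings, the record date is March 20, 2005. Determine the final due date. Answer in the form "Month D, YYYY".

April 20, 2005

Moving 1 month forward from March 20, 2005 on the corresponding day gives April 20, 2005.
April 20, 2005 is a Wednesday and not a listed holiday, so it stands.
The final due date is April 20, 2005.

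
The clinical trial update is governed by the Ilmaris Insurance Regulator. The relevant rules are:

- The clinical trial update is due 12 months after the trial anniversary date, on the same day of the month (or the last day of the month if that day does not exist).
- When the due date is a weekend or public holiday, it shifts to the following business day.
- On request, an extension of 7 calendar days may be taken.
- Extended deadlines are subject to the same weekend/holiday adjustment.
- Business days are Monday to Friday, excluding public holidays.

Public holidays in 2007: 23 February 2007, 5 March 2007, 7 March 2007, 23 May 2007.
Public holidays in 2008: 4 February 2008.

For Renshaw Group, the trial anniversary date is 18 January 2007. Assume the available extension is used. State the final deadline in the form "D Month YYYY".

12 months after 18 January 2007, on the same day of the month, is 18 January 2008.
Since 18 January 2008 is a Friday and not a holiday, the date is unchanged.
With the 7-day extension, 18 January 2008 becomes 25 January 2008.
25 January 2008 (Friday) is already a business day.
So the filing is due 25 January 2008.

25 January 2008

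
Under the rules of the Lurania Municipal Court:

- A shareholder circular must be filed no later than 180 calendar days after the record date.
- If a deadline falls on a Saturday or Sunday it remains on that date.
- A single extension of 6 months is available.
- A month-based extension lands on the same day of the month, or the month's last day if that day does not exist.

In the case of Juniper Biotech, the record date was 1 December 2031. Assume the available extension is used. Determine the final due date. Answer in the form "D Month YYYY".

29 November 2032

180 calendar days after 1 December 2031 is 29 May 2032.
No adjustment is made for weekends or holidays, so 29 May 2032 stands.
The 6 months extension carries 29 May 2032 to 29 November 2032.
29 November 2032 falls on a Monday. The rules make no weekend/holiday allowance, so it remains 29 November 2032.
So the filing is due 29 November 2032.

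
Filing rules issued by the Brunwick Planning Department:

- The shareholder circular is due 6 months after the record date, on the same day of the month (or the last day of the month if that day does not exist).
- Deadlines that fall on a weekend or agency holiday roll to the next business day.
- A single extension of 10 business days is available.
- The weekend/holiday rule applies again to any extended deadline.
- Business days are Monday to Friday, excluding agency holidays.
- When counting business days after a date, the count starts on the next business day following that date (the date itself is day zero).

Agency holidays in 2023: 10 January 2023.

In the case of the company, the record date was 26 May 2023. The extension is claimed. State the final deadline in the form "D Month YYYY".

Moving 6 months forward from 26 May 2023 on the corresponding day gives 26 November 2023.
26 November 2023 falls on a Sunday. Rolling to the next business day gives 27 November 2023, a Monday.
Applying the 10-business-day extension: 10 business days after 27 November 2023 is 11 December 2023.
11 December 2023 (Monday) is already a business day.
So the filing is due 11 December 2023.

11 December 2023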